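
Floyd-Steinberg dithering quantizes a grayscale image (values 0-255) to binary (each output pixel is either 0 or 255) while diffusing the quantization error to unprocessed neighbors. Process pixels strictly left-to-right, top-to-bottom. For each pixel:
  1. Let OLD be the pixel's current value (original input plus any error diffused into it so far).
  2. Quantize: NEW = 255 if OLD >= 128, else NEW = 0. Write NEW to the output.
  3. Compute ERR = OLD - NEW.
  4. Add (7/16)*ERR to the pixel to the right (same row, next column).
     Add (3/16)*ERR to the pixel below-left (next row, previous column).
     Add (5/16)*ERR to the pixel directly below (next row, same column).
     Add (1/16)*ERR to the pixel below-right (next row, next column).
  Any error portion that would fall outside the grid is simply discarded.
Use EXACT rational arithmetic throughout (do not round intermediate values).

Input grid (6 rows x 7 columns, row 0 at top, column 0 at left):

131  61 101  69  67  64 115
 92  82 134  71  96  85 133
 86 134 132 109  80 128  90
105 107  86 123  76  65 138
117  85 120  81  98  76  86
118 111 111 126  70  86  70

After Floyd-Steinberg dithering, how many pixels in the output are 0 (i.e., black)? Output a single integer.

Answer: 26

Derivation:
(0,0): OLD=131 → NEW=255, ERR=-124
(0,1): OLD=27/4 → NEW=0, ERR=27/4
(0,2): OLD=6653/64 → NEW=0, ERR=6653/64
(0,3): OLD=117227/1024 → NEW=0, ERR=117227/1024
(0,4): OLD=1918317/16384 → NEW=0, ERR=1918317/16384
(0,5): OLD=30205435/262144 → NEW=0, ERR=30205435/262144
(0,6): OLD=693783005/4194304 → NEW=255, ERR=-375764515/4194304
(1,0): OLD=3489/64 → NEW=0, ERR=3489/64
(1,1): OLD=61287/512 → NEW=0, ERR=61287/512
(1,2): OLD=3944307/16384 → NEW=255, ERR=-233613/16384
(1,3): OLD=8453303/65536 → NEW=255, ERR=-8258377/65536
(1,4): OLD=445510405/4194304 → NEW=0, ERR=445510405/4194304
(1,5): OLD=5301528341/33554432 → NEW=255, ERR=-3254851819/33554432
(1,6): OLD=37455583643/536870912 → NEW=0, ERR=37455583643/536870912
(2,0): OLD=1027933/8192 → NEW=0, ERR=1027933/8192
(2,1): OLD=59516623/262144 → NEW=255, ERR=-7330097/262144
(2,2): OLD=415926829/4194304 → NEW=0, ERR=415926829/4194304
(2,3): OLD=4430199813/33554432 → NEW=255, ERR=-4126180347/33554432
(2,4): OLD=8946991125/268435456 → NEW=0, ERR=8946991125/268435456
(2,5): OLD=1133773440775/8589934592 → NEW=255, ERR=-1056659880185/8589934592
(2,6): OLD=7136091276961/137438953472 → NEW=0, ERR=7136091276961/137438953472
(3,0): OLD=582880909/4194304 → NEW=255, ERR=-486666611/4194304
(3,1): OLD=2480828297/33554432 → NEW=0, ERR=2480828297/33554432
(3,2): OLD=33428488107/268435456 → NEW=0, ERR=33428488107/268435456
(3,3): OLD=162673367677/1073741824 → NEW=255, ERR=-111130797443/1073741824
(3,4): OLD=1427272577677/137438953472 → NEW=0, ERR=1427272577677/137438953472
(3,5): OLD=47191881263351/1099511627776 → NEW=0, ERR=47191881263351/1099511627776
(3,6): OLD=2908256029387625/17592186044416 → NEW=255, ERR=-1577751411938455/17592186044416
(4,0): OLD=50789717155/536870912 → NEW=0, ERR=50789717155/536870912
(4,1): OLD=1422416326599/8589934592 → NEW=255, ERR=-768016994361/8589934592
(4,2): OLD=14433066458633/137438953472 → NEW=0, ERR=14433066458633/137438953472
(4,3): OLD=114712921095219/1099511627776 → NEW=0, ERR=114712921095219/1099511627776
(4,4): OLD=1305946645167401/8796093022208 → NEW=255, ERR=-937057075495639/8796093022208
(4,5): OLD=7498086328266281/281474976710656 → NEW=0, ERR=7498086328266281/281474976710656
(4,6): OLD=325657180900068079/4503599627370496 → NEW=0, ERR=325657180900068079/4503599627370496
(5,0): OLD=17976922899013/137438953472 → NEW=255, ERR=-17070010236347/137438953472
(5,1): OLD=59730758565271/1099511627776 → NEW=0, ERR=59730758565271/1099511627776
(5,2): OLD=1597001603619921/8796093022208 → NEW=255, ERR=-646002117043119/8796093022208
(5,3): OLD=7955985292071925/70368744177664 → NEW=0, ERR=7955985292071925/70368744177664
(5,4): OLD=439951196799821287/4503599627370496 → NEW=0, ERR=439951196799821287/4503599627370496
(5,5): OLD=5186828345584145527/36028797018963968 → NEW=255, ERR=-4000514894251666313/36028797018963968
(5,6): OLD=26334690687498787097/576460752303423488 → NEW=0, ERR=26334690687498787097/576460752303423488
Output grid:
  Row 0: #.....#  (5 black, running=5)
  Row 1: ..##.#.  (4 black, running=9)
  Row 2: .#.#.#.  (4 black, running=13)
  Row 3: #..#..#  (4 black, running=17)
  Row 4: .#..#..  (5 black, running=22)
  Row 5: #.#..#.  (4 black, running=26)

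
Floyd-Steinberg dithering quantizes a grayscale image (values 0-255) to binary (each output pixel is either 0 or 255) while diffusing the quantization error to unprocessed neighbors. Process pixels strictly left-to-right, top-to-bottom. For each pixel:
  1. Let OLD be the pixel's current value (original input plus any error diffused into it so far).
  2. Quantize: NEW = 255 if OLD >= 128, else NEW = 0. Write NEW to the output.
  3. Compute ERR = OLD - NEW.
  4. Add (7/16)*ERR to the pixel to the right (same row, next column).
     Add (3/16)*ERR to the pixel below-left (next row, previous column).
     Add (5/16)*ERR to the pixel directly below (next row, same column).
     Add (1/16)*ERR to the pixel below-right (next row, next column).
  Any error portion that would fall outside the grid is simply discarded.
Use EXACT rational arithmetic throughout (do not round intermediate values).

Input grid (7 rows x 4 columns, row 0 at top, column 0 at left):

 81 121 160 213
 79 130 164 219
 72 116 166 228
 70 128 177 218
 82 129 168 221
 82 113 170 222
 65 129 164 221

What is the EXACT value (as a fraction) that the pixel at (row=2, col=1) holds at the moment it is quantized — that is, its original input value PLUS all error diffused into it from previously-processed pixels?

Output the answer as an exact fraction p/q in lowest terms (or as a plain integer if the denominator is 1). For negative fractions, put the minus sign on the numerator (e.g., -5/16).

(0,0): OLD=81 → NEW=0, ERR=81
(0,1): OLD=2503/16 → NEW=255, ERR=-1577/16
(0,2): OLD=29921/256 → NEW=0, ERR=29921/256
(0,3): OLD=1081895/4096 → NEW=255, ERR=37415/4096
(1,0): OLD=21973/256 → NEW=0, ERR=21973/256
(1,1): OLD=335315/2048 → NEW=255, ERR=-186925/2048
(1,2): OLD=10233167/65536 → NEW=255, ERR=-6478513/65536
(1,3): OLD=194941529/1048576 → NEW=255, ERR=-72445351/1048576
(2,0): OLD=2677441/32768 → NEW=0, ERR=2677441/32768
(2,1): OLD=115400539/1048576 → NEW=0, ERR=115400539/1048576
Target (2,1): original=116, with diffused error = 115400539/1048576

Answer: 115400539/1048576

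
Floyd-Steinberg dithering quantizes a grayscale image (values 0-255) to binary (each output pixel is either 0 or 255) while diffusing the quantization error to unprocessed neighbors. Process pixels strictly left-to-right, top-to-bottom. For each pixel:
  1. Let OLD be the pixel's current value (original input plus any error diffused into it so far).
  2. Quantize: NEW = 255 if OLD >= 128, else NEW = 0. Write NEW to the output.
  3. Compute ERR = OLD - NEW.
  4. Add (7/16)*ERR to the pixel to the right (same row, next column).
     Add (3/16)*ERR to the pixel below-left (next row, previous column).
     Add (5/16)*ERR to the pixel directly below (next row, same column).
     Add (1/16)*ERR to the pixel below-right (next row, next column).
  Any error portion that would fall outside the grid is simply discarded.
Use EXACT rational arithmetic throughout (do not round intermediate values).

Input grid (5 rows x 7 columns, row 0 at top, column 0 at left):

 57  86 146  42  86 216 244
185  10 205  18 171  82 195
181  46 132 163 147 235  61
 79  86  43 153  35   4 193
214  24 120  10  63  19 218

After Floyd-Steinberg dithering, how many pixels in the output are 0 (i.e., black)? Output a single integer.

Answer: 20

Derivation:
(0,0): OLD=57 → NEW=0, ERR=57
(0,1): OLD=1775/16 → NEW=0, ERR=1775/16
(0,2): OLD=49801/256 → NEW=255, ERR=-15479/256
(0,3): OLD=63679/4096 → NEW=0, ERR=63679/4096
(0,4): OLD=6081849/65536 → NEW=0, ERR=6081849/65536
(0,5): OLD=269065359/1048576 → NEW=255, ERR=1678479/1048576
(0,6): OLD=4105390057/16777216 → NEW=255, ERR=-172800023/16777216
(1,0): OLD=57245/256 → NEW=255, ERR=-8035/256
(1,1): OLD=47435/2048 → NEW=0, ERR=47435/2048
(1,2): OLD=13506087/65536 → NEW=255, ERR=-3205593/65536
(1,3): OLD=3953115/262144 → NEW=0, ERR=3953115/262144
(1,4): OLD=3487476337/16777216 → NEW=255, ERR=-790713743/16777216
(1,5): OLD=8824771393/134217728 → NEW=0, ERR=8824771393/134217728
(1,6): OLD=473835555503/2147483648 → NEW=255, ERR=-73772774737/2147483648
(2,0): OLD=5751913/32768 → NEW=255, ERR=-2603927/32768
(2,1): OLD=7695379/1048576 → NEW=0, ERR=7695379/1048576
(2,2): OLD=2083736825/16777216 → NEW=0, ERR=2083736825/16777216
(2,3): OLD=28206680433/134217728 → NEW=255, ERR=-6018840207/134217728
(2,4): OLD=135208987073/1073741824 → NEW=0, ERR=135208987073/1073741824
(2,5): OLD=10350916363627/34359738368 → NEW=255, ERR=1589183079787/34359738368
(2,6): OLD=41016705703325/549755813888 → NEW=0, ERR=41016705703325/549755813888
(3,0): OLD=931857881/16777216 → NEW=0, ERR=931857881/16777216
(3,1): OLD=17571042277/134217728 → NEW=255, ERR=-16654478363/134217728
(3,2): OLD=21019204607/1073741824 → NEW=0, ERR=21019204607/1073741824
(3,3): OLD=768471731785/4294967296 → NEW=255, ERR=-326744928695/4294967296
(3,4): OLD=25803901557209/549755813888 → NEW=0, ERR=25803901557209/549755813888
(3,5): OLD=267611723931803/4398046511104 → NEW=0, ERR=267611723931803/4398046511104
(3,6): OLD=17298533356157509/70368744177664 → NEW=255, ERR=-645496409146811/70368744177664
(4,0): OLD=446872380823/2147483648 → NEW=255, ERR=-100735949417/2147483648
(4,1): OLD=-967483157717/34359738368 → NEW=0, ERR=-967483157717/34359738368
(4,2): OLD=50455963550053/549755813888 → NEW=0, ERR=50455963550053/549755813888
(4,3): OLD=160104729069031/4398046511104 → NEW=0, ERR=160104729069031/4398046511104
(4,4): OLD=3527184206888069/35184372088832 → NEW=0, ERR=3527184206888069/35184372088832
(4,5): OLD=93548025212869381/1125899906842624 → NEW=0, ERR=93548025212869381/1125899906842624
(4,6): OLD=4598843940151954867/18014398509481984 → NEW=255, ERR=5172320234048947/18014398509481984
Output grid:
  Row 0: ..#..##  (4 black, running=4)
  Row 1: #.#.#.#  (3 black, running=7)
  Row 2: #..#.#.  (4 black, running=11)
  Row 3: .#.#..#  (4 black, running=15)
  Row 4: #.....#  (5 black, running=20)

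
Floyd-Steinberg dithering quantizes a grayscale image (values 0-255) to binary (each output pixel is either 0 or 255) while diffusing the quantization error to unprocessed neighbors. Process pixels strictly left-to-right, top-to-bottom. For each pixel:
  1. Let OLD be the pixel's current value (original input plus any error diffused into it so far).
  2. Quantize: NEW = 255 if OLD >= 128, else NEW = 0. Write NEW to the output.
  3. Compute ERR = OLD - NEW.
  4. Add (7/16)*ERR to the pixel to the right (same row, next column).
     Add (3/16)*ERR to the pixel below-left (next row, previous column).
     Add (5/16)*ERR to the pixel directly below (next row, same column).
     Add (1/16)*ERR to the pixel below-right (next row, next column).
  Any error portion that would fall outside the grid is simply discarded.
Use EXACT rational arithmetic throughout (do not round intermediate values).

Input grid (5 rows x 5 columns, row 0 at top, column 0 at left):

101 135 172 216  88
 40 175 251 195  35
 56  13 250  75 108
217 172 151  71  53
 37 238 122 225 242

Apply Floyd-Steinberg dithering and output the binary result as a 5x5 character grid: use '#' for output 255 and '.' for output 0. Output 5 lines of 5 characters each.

Answer: .###.
.##..
..#.#
##.#.
.#.##

Derivation:
(0,0): OLD=101 → NEW=0, ERR=101
(0,1): OLD=2867/16 → NEW=255, ERR=-1213/16
(0,2): OLD=35541/256 → NEW=255, ERR=-29739/256
(0,3): OLD=676563/4096 → NEW=255, ERR=-367917/4096
(0,4): OLD=3191749/65536 → NEW=0, ERR=3191749/65536
(1,0): OLD=14681/256 → NEW=0, ERR=14681/256
(1,1): OLD=329583/2048 → NEW=255, ERR=-192657/2048
(1,2): OLD=9958939/65536 → NEW=255, ERR=-6752741/65536
(1,3): OLD=32432959/262144 → NEW=0, ERR=32432959/262144
(1,4): OLD=414119645/4194304 → NEW=0, ERR=414119645/4194304
(2,0): OLD=1844277/32768 → NEW=0, ERR=1844277/32768
(2,1): OLD=-7873641/1048576 → NEW=0, ERR=-7873641/1048576
(2,2): OLD=3889524357/16777216 → NEW=255, ERR=-388665723/16777216
(2,3): OLD=31031280063/268435456 → NEW=0, ERR=31031280063/268435456
(2,4): OLD=846805064825/4294967296 → NEW=255, ERR=-248411595655/4294967296
(3,0): OLD=3912119269/16777216 → NEW=255, ERR=-366070811/16777216
(3,1): OLD=21378392065/134217728 → NEW=255, ERR=-12847128575/134217728
(3,2): OLD=528665191899/4294967296 → NEW=0, ERR=528665191899/4294967296
(3,3): OLD=1277188548067/8589934592 → NEW=255, ERR=-913244772893/8589934592
(3,4): OLD=-599563870769/137438953472 → NEW=0, ERR=-599563870769/137438953472
(4,0): OLD=26272676811/2147483648 → NEW=0, ERR=26272676811/2147483648
(4,1): OLD=16159793814603/68719476736 → NEW=255, ERR=-1363672753077/68719476736
(4,2): OLD=138392320289221/1099511627776 → NEW=0, ERR=138392320289221/1099511627776
(4,3): OLD=4463460203594315/17592186044416 → NEW=255, ERR=-22547237731765/17592186044416
(4,4): OLD=65705067527679373/281474976710656 → NEW=255, ERR=-6071051533537907/281474976710656
Row 0: .###.
Row 1: .##..
Row 2: ..#.#
Row 3: ##.#.
Row 4: .#.##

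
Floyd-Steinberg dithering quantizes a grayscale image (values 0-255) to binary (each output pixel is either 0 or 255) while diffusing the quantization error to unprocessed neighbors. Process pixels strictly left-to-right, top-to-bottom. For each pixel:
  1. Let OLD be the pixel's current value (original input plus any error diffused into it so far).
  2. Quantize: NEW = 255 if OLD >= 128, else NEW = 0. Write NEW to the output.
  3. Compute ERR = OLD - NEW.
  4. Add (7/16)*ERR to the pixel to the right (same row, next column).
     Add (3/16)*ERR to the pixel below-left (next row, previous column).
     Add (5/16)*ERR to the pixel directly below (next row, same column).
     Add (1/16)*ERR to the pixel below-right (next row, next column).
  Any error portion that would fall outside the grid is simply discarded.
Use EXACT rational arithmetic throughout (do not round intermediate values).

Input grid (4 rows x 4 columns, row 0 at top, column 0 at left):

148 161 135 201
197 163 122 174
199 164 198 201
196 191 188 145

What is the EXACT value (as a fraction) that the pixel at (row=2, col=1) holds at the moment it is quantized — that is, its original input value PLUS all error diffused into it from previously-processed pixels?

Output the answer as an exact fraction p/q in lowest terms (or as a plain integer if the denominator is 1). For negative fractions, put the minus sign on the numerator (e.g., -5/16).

(0,0): OLD=148 → NEW=255, ERR=-107
(0,1): OLD=1827/16 → NEW=0, ERR=1827/16
(0,2): OLD=47349/256 → NEW=255, ERR=-17931/256
(0,3): OLD=697779/4096 → NEW=255, ERR=-346701/4096
(1,0): OLD=47353/256 → NEW=255, ERR=-17927/256
(1,1): OLD=303567/2048 → NEW=255, ERR=-218673/2048
(1,2): OLD=2927099/65536 → NEW=0, ERR=2927099/65536
(1,3): OLD=170615501/1048576 → NEW=255, ERR=-96771379/1048576
(2,0): OLD=5147733/32768 → NEW=255, ERR=-3208107/32768
(2,1): OLD=96257271/1048576 → NEW=0, ERR=96257271/1048576
Target (2,1): original=164, with diffused error = 96257271/1048576

Answer: 96257271/1048576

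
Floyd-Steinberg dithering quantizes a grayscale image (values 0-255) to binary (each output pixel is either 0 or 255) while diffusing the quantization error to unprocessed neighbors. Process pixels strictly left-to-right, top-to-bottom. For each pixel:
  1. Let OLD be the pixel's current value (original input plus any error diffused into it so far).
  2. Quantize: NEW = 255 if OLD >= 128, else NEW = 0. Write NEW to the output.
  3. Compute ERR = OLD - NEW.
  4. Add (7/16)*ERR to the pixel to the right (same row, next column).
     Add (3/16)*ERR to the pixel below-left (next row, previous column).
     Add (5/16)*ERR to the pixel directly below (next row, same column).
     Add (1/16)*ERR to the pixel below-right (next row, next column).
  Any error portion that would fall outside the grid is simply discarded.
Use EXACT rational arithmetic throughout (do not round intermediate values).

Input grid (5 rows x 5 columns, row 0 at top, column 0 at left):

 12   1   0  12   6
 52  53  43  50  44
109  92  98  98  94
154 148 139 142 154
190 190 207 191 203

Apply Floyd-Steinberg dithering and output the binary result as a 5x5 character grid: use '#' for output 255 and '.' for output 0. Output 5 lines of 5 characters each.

Answer: .....
.....
#.#.#
#.##.
###.#

Derivation:
(0,0): OLD=12 → NEW=0, ERR=12
(0,1): OLD=25/4 → NEW=0, ERR=25/4
(0,2): OLD=175/64 → NEW=0, ERR=175/64
(0,3): OLD=13513/1024 → NEW=0, ERR=13513/1024
(0,4): OLD=192895/16384 → NEW=0, ERR=192895/16384
(1,0): OLD=3643/64 → NEW=0, ERR=3643/64
(1,1): OLD=41533/512 → NEW=0, ERR=41533/512
(1,2): OLD=1346913/16384 → NEW=0, ERR=1346913/16384
(1,3): OLD=6060029/65536 → NEW=0, ERR=6060029/65536
(1,4): OLD=93280279/1048576 → NEW=0, ERR=93280279/1048576
(2,0): OLD=1163247/8192 → NEW=255, ERR=-925713/8192
(2,1): OLD=22775893/262144 → NEW=0, ERR=22775893/262144
(2,2): OLD=772211327/4194304 → NEW=255, ERR=-297336193/4194304
(2,3): OLD=7898697677/67108864 → NEW=0, ERR=7898697677/67108864
(2,4): OLD=192277774171/1073741824 → NEW=255, ERR=-81526390949/1073741824
(3,0): OLD=566136415/4194304 → NEW=255, ERR=-503411105/4194304
(3,1): OLD=3432165971/33554432 → NEW=0, ERR=3432165971/33554432
(3,2): OLD=203040263329/1073741824 → NEW=255, ERR=-70763901791/1073741824
(3,3): OLD=281924085937/2147483648 → NEW=255, ERR=-265684244303/2147483648
(3,4): OLD=2869104414725/34359738368 → NEW=0, ERR=2869104414725/34359738368
(4,0): OLD=92165526993/536870912 → NEW=255, ERR=-44736555567/536870912
(4,1): OLD=2845844974129/17179869184 → NEW=255, ERR=-1535021667791/17179869184
(4,2): OLD=35874310033471/274877906944 → NEW=255, ERR=-34219556237249/274877906944
(4,3): OLD=481195020701105/4398046511104 → NEW=0, ERR=481195020701105/4398046511104
(4,4): OLD=18945325706064983/70368744177664 → NEW=255, ERR=1001295940760663/70368744177664
Row 0: .....
Row 1: .....
Row 2: #.#.#
Row 3: #.##.
Row 4: ###.#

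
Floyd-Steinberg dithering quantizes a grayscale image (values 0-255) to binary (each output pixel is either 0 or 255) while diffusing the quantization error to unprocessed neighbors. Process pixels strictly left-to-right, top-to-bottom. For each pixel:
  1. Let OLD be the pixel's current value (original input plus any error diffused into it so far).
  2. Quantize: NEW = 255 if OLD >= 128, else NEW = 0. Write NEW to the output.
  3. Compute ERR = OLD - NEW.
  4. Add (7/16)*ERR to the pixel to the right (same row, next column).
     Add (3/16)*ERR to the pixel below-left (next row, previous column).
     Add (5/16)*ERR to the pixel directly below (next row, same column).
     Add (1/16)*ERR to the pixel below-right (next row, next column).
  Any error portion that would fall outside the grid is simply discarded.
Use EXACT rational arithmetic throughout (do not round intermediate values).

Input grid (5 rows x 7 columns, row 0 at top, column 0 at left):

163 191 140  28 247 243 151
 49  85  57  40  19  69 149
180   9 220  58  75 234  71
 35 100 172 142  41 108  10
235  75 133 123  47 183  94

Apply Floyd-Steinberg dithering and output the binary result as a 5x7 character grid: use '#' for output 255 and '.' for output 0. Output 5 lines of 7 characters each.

(0,0): OLD=163 → NEW=255, ERR=-92
(0,1): OLD=603/4 → NEW=255, ERR=-417/4
(0,2): OLD=6041/64 → NEW=0, ERR=6041/64
(0,3): OLD=70959/1024 → NEW=0, ERR=70959/1024
(0,4): OLD=4543561/16384 → NEW=255, ERR=365641/16384
(0,5): OLD=66260479/262144 → NEW=255, ERR=-586241/262144
(0,6): OLD=629236217/4194304 → NEW=255, ERR=-440311303/4194304
(1,0): OLD=45/64 → NEW=0, ERR=45/64
(1,1): OLD=33115/512 → NEW=0, ERR=33115/512
(1,2): OLD=1986903/16384 → NEW=0, ERR=1986903/16384
(1,3): OLD=8178555/65536 → NEW=0, ERR=8178555/65536
(1,4): OLD=354349377/4194304 → NEW=0, ERR=354349377/4194304
(1,5): OLD=2918364081/33554432 → NEW=0, ERR=2918364081/33554432
(1,6): OLD=82734823487/536870912 → NEW=255, ERR=-54167259073/536870912
(2,0): OLD=1575705/8192 → NEW=255, ERR=-513255/8192
(2,1): OLD=6444355/262144 → NEW=0, ERR=6444355/262144
(2,2): OLD=1241907145/4194304 → NEW=255, ERR=172359625/4194304
(2,3): OLD=4643832193/33554432 → NEW=255, ERR=-3912547967/33554432
(2,4): OLD=19996985057/268435456 → NEW=0, ERR=19996985057/268435456
(2,5): OLD=2406326554843/8589934592 → NEW=255, ERR=215893233883/8589934592
(2,6): OLD=7683138812589/137438953472 → NEW=0, ERR=7683138812589/137438953472
(3,0): OLD=84012905/4194304 → NEW=0, ERR=84012905/4194304
(3,1): OLD=4034408725/33554432 → NEW=0, ERR=4034408725/33554432
(3,2): OLD=58282138239/268435456 → NEW=255, ERR=-10168903041/268435456
(3,3): OLD=113305771809/1073741824 → NEW=0, ERR=113305771809/1073741824
(3,4): OLD=14825705344873/137438953472 → NEW=0, ERR=14825705344873/137438953472
(3,5): OLD=195916890255659/1099511627776 → NEW=255, ERR=-84458574827221/1099511627776
(3,6): OLD=-80328276905803/17592186044416 → NEW=0, ERR=-80328276905803/17592186044416
(4,0): OLD=141628406695/536870912 → NEW=255, ERR=4726324135/536870912
(4,1): OLD=949822294939/8589934592 → NEW=0, ERR=949822294939/8589934592
(4,2): OLD=27053259546805/137438953472 → NEW=255, ERR=-7993673588555/137438953472
(4,3): OLD=163155238474199/1099511627776 → NEW=255, ERR=-117220226608681/1099511627776
(4,4): OLD=230984378736229/8796093022208 → NEW=0, ERR=230984378736229/8796093022208
(4,5): OLD=49643721507605909/281474976710656 → NEW=255, ERR=-22132397553611371/281474976710656
(4,6): OLD=240363924789314211/4503599627370496 → NEW=0, ERR=240363924789314211/4503599627370496
Row 0: ##..###
Row 1: ......#
Row 2: #.##.#.
Row 3: ..#..#.
Row 4: #.##.#.

Answer: ##..###
......#
#.##.#.
..#..#.
#.##.#.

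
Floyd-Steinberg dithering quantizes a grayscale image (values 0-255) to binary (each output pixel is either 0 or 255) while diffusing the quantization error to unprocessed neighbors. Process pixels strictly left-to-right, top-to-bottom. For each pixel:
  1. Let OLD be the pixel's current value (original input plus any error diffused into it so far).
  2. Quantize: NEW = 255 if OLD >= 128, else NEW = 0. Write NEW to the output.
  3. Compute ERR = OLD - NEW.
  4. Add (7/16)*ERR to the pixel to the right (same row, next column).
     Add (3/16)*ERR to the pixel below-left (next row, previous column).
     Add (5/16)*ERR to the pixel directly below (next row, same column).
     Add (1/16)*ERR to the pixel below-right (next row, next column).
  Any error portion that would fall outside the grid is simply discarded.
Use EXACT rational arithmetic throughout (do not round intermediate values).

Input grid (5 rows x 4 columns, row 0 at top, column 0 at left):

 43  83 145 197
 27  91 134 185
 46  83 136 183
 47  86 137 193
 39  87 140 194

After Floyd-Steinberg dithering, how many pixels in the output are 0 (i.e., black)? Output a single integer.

(0,0): OLD=43 → NEW=0, ERR=43
(0,1): OLD=1629/16 → NEW=0, ERR=1629/16
(0,2): OLD=48523/256 → NEW=255, ERR=-16757/256
(0,3): OLD=689613/4096 → NEW=255, ERR=-354867/4096
(1,0): OLD=15239/256 → NEW=0, ERR=15239/256
(1,1): OLD=285233/2048 → NEW=255, ERR=-237007/2048
(1,2): OLD=3475589/65536 → NEW=0, ERR=3475589/65536
(1,3): OLD=185636531/1048576 → NEW=255, ERR=-81750349/1048576
(2,0): OLD=1405867/32768 → NEW=0, ERR=1405867/32768
(2,1): OLD=83120777/1048576 → NEW=0, ERR=83120777/1048576
(2,2): OLD=346874413/2097152 → NEW=255, ERR=-187899347/2097152
(2,3): OLD=4118880985/33554432 → NEW=0, ERR=4118880985/33554432
(3,0): OLD=1262830203/16777216 → NEW=0, ERR=1262830203/16777216
(3,1): OLD=34785142373/268435456 → NEW=255, ERR=-33665898907/268435456
(3,2): OLD=352625707675/4294967296 → NEW=0, ERR=352625707675/4294967296
(3,3): OLD=17982504931517/68719476736 → NEW=255, ERR=459038363837/68719476736
(4,0): OLD=167532444063/4294967296 → NEW=0, ERR=167532444063/4294967296
(4,1): OLD=2919605663453/34359738368 → NEW=0, ERR=2919605663453/34359738368
(4,2): OLD=215774808762301/1099511627776 → NEW=255, ERR=-64600656320579/1099511627776
(4,3): OLD=3087674748644411/17592186044416 → NEW=255, ERR=-1398332692681669/17592186044416
Output grid:
  Row 0: ..##  (2 black, running=2)
  Row 1: .#.#  (2 black, running=4)
  Row 2: ..#.  (3 black, running=7)
  Row 3: .#.#  (2 black, running=9)
  Row 4: ..##  (2 black, running=11)

Answer: 11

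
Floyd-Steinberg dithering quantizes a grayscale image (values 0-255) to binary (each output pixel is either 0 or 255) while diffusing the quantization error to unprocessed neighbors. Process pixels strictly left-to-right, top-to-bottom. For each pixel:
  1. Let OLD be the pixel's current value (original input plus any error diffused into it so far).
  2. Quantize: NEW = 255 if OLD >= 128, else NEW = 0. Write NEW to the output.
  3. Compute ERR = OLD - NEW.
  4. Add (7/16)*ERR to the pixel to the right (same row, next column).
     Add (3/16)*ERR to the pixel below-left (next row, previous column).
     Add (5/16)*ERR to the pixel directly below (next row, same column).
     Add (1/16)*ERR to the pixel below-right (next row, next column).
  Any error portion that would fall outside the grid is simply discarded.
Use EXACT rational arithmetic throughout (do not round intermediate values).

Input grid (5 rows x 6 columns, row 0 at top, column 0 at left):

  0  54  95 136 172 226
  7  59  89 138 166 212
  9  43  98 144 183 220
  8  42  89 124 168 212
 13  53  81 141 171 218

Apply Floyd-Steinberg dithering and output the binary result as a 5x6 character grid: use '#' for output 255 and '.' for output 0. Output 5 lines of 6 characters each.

Answer: ...###
..#.##
...#.#
..#.##
...###

Derivation:
(0,0): OLD=0 → NEW=0, ERR=0
(0,1): OLD=54 → NEW=0, ERR=54
(0,2): OLD=949/8 → NEW=0, ERR=949/8
(0,3): OLD=24051/128 → NEW=255, ERR=-8589/128
(0,4): OLD=292133/2048 → NEW=255, ERR=-230107/2048
(0,5): OLD=5794819/32768 → NEW=255, ERR=-2561021/32768
(1,0): OLD=137/8 → NEW=0, ERR=137/8
(1,1): OLD=6759/64 → NEW=0, ERR=6759/64
(1,2): OLD=333963/2048 → NEW=255, ERR=-188277/2048
(1,3): OLD=517387/8192 → NEW=0, ERR=517387/8192
(1,4): OLD=73228237/524288 → NEW=255, ERR=-60465203/524288
(1,5): OLD=1091339403/8388608 → NEW=255, ERR=-1047755637/8388608
(2,0): OLD=34973/1024 → NEW=0, ERR=34973/1024
(2,1): OLD=2450327/32768 → NEW=0, ERR=2450327/32768
(2,2): OLD=63139605/524288 → NEW=0, ERR=63139605/524288
(2,3): OLD=792953053/4194304 → NEW=255, ERR=-276594467/4194304
(2,4): OLD=13238842823/134217728 → NEW=0, ERR=13238842823/134217728
(2,5): OLD=465818759393/2147483648 → NEW=255, ERR=-81789570847/2147483648
(3,0): OLD=17140965/524288 → NEW=0, ERR=17140965/524288
(3,1): OLD=437829721/4194304 → NEW=0, ERR=437829721/4194304
(3,2): OLD=5523469799/33554432 → NEW=255, ERR=-3032910361/33554432
(3,3): OLD=192991634873/2147483648 → NEW=0, ERR=192991634873/2147483648
(3,4): OLD=3897749918065/17179869184 → NEW=255, ERR=-483116723855/17179869184
(3,5): OLD=53315288252607/274877906944 → NEW=255, ERR=-16778578018113/274877906944
(4,0): OLD=2871542995/67108864 → NEW=0, ERR=2871542995/67108864
(4,1): OLD=96032076671/1073741824 → NEW=0, ERR=96032076671/1073741824
(4,2): OLD=3960200287453/34359738368 → NEW=0, ERR=3960200287453/34359738368
(4,3): OLD=114671902007425/549755813888 → NEW=255, ERR=-25515830534015/549755813888
(4,4): OLD=1196956807661473/8796093022208 → NEW=255, ERR=-1046046913001567/8796093022208
(4,5): OLD=20426515824938695/140737488355328 → NEW=255, ERR=-15461543705669945/140737488355328
Row 0: ...###
Row 1: ..#.##
Row 2: ...#.#
Row 3: ..#.##
Row 4: ...###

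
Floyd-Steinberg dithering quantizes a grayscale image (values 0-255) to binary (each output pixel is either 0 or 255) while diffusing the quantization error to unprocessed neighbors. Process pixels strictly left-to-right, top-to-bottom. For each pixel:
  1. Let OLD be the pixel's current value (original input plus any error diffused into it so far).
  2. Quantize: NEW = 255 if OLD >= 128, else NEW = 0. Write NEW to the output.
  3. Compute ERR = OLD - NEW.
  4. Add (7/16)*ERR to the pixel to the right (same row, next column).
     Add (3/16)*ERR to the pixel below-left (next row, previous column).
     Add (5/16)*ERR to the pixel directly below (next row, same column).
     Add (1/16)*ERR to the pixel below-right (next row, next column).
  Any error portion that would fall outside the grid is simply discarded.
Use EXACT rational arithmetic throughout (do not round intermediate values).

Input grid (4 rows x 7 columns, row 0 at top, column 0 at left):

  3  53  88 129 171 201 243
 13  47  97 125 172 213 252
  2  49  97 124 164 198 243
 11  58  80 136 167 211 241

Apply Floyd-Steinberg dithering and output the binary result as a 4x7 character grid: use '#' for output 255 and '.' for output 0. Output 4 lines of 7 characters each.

(0,0): OLD=3 → NEW=0, ERR=3
(0,1): OLD=869/16 → NEW=0, ERR=869/16
(0,2): OLD=28611/256 → NEW=0, ERR=28611/256
(0,3): OLD=728661/4096 → NEW=255, ERR=-315819/4096
(0,4): OLD=8995923/65536 → NEW=255, ERR=-7715757/65536
(0,5): OLD=156753477/1048576 → NEW=255, ERR=-110633403/1048576
(0,6): OLD=3302429667/16777216 → NEW=255, ERR=-975760413/16777216
(1,0): OLD=6175/256 → NEW=0, ERR=6175/256
(1,1): OLD=195929/2048 → NEW=0, ERR=195929/2048
(1,2): OLD=10663885/65536 → NEW=255, ERR=-6047795/65536
(1,3): OLD=11912265/262144 → NEW=0, ERR=11912265/262144
(1,4): OLD=2189214139/16777216 → NEW=255, ERR=-2088975941/16777216
(1,5): OLD=14400366635/134217728 → NEW=0, ERR=14400366635/134217728
(1,6): OLD=588776953637/2147483648 → NEW=255, ERR=41168623397/2147483648
(2,0): OLD=900323/32768 → NEW=0, ERR=900323/32768
(2,1): OLD=78770801/1048576 → NEW=0, ERR=78770801/1048576
(2,2): OLD=1938224787/16777216 → NEW=0, ERR=1938224787/16777216
(2,3): OLD=21425165755/134217728 → NEW=255, ERR=-12800354885/134217728
(2,4): OLD=114162988011/1073741824 → NEW=0, ERR=114162988011/1073741824
(2,5): OLD=9409656309561/34359738368 → NEW=255, ERR=647923025721/34359738368
(2,6): OLD=145106107685151/549755813888 → NEW=255, ERR=4918375143711/549755813888
(3,0): OLD=564913459/16777216 → NEW=0, ERR=564913459/16777216
(3,1): OLD=16050477239/134217728 → NEW=0, ERR=16050477239/134217728
(3,2): OLD=166681310933/1073741824 → NEW=255, ERR=-107122854187/1073741824
(3,3): OLD=385280846179/4294967296 → NEW=0, ERR=385280846179/4294967296
(3,4): OLD=130317904613683/549755813888 → NEW=255, ERR=-9869827927757/549755813888
(3,5): OLD=955963624771017/4398046511104 → NEW=255, ERR=-165538235560503/4398046511104
(3,6): OLD=16079768850934231/70368744177664 → NEW=255, ERR=-1864260914370089/70368744177664
Row 0: ...####
Row 1: ..#.#.#
Row 2: ...#.##
Row 3: ..#.###

Answer: ...####
..#.#.#
...#.##
..#.###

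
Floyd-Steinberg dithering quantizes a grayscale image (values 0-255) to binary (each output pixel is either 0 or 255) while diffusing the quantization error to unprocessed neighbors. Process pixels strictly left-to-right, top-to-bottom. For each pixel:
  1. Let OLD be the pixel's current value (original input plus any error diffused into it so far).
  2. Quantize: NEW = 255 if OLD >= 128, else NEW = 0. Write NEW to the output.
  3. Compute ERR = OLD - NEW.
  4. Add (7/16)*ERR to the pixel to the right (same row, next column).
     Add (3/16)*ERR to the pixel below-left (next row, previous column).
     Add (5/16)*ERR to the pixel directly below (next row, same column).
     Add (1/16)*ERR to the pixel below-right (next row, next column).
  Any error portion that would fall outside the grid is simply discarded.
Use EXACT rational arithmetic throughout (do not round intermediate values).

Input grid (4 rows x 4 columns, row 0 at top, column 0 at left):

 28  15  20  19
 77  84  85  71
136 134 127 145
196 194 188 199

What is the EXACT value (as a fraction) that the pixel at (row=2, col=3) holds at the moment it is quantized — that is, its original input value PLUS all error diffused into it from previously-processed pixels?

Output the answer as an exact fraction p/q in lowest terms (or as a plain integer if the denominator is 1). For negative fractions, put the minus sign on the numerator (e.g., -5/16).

Answer: 1263385097/8388608

Derivation:
(0,0): OLD=28 → NEW=0, ERR=28
(0,1): OLD=109/4 → NEW=0, ERR=109/4
(0,2): OLD=2043/64 → NEW=0, ERR=2043/64
(0,3): OLD=33757/1024 → NEW=0, ERR=33757/1024
(1,0): OLD=5815/64 → NEW=0, ERR=5815/64
(1,1): OLD=71681/512 → NEW=255, ERR=-58879/512
(1,2): OLD=860949/16384 → NEW=0, ERR=860949/16384
(1,3): OLD=27862435/262144 → NEW=0, ERR=27862435/262144
(2,0): OLD=1170075/8192 → NEW=255, ERR=-918885/8192
(2,1): OLD=16913753/262144 → NEW=0, ERR=16913753/262144
(2,2): OLD=96673757/524288 → NEW=255, ERR=-37019683/524288
(2,3): OLD=1263385097/8388608 → NEW=255, ERR=-875709943/8388608
Target (2,3): original=145, with diffused error = 1263385097/8388608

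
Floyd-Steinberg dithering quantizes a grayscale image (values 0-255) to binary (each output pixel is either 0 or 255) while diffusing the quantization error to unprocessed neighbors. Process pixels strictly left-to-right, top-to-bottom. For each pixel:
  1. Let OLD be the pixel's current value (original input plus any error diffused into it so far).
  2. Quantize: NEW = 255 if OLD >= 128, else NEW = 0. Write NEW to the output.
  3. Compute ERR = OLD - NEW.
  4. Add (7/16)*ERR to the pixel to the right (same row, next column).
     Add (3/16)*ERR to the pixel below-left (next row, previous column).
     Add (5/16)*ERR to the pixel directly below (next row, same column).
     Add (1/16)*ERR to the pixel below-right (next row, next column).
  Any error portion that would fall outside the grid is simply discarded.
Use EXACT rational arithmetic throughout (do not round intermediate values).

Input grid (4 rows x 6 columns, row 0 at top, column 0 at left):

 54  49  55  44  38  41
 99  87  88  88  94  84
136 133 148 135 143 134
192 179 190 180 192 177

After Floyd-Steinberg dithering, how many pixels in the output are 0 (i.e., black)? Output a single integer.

(0,0): OLD=54 → NEW=0, ERR=54
(0,1): OLD=581/8 → NEW=0, ERR=581/8
(0,2): OLD=11107/128 → NEW=0, ERR=11107/128
(0,3): OLD=167861/2048 → NEW=0, ERR=167861/2048
(0,4): OLD=2420211/32768 → NEW=0, ERR=2420211/32768
(0,5): OLD=38437285/524288 → NEW=0, ERR=38437285/524288
(1,0): OLD=16575/128 → NEW=255, ERR=-16065/128
(1,1): OLD=76217/1024 → NEW=0, ERR=76217/1024
(1,2): OLD=5491501/32768 → NEW=255, ERR=-2864339/32768
(1,3): OLD=12404969/131072 → NEW=0, ERR=12404969/131072
(1,4): OLD=1487769435/8388608 → NEW=255, ERR=-651325605/8388608
(1,5): OLD=10409566733/134217728 → NEW=0, ERR=10409566733/134217728
(2,0): OLD=1814275/16384 → NEW=0, ERR=1814275/16384
(2,1): OLD=94619217/524288 → NEW=255, ERR=-39074223/524288
(2,2): OLD=926730035/8388608 → NEW=0, ERR=926730035/8388608
(2,3): OLD=12944423003/67108864 → NEW=255, ERR=-4168337317/67108864
(2,4): OLD=240558779281/2147483648 → NEW=0, ERR=240558779281/2147483648
(2,5): OLD=6954142380039/34359738368 → NEW=255, ERR=-1807590903801/34359738368
(3,0): OLD=1783674067/8388608 → NEW=255, ERR=-355420973/8388608
(3,1): OLD=11060093783/67108864 → NEW=255, ERR=-6052666537/67108864
(3,2): OLD=90602484853/536870912 → NEW=255, ERR=-46299597707/536870912
(3,3): OLD=5180349426527/34359738368 → NEW=255, ERR=-3581383857313/34359738368
(3,4): OLD=46085585095039/274877906944 → NEW=255, ERR=-24008281175681/274877906944
(3,5): OLD=568884151831569/4398046511104 → NEW=255, ERR=-552617708499951/4398046511104
Output grid:
  Row 0: ......  (6 black, running=6)
  Row 1: #.#.#.  (3 black, running=9)
  Row 2: .#.#.#  (3 black, running=12)
  Row 3: ######  (0 black, running=12)

Answer: 12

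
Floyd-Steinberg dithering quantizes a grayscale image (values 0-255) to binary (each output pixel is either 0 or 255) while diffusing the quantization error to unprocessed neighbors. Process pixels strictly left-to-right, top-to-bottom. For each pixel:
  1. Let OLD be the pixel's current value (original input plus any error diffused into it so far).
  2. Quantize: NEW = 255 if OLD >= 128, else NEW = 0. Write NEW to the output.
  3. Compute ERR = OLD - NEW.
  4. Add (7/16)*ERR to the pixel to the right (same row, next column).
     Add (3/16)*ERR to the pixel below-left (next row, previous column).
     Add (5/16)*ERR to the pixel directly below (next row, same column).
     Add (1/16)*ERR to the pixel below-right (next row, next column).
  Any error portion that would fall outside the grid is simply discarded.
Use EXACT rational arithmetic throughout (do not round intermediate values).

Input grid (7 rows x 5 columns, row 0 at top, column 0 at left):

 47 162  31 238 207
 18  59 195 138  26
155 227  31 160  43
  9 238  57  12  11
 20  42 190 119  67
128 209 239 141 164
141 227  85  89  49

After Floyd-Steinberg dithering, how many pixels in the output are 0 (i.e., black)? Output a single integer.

(0,0): OLD=47 → NEW=0, ERR=47
(0,1): OLD=2921/16 → NEW=255, ERR=-1159/16
(0,2): OLD=-177/256 → NEW=0, ERR=-177/256
(0,3): OLD=973609/4096 → NEW=255, ERR=-70871/4096
(0,4): OLD=13069855/65536 → NEW=255, ERR=-3641825/65536
(1,0): OLD=4891/256 → NEW=0, ERR=4891/256
(1,1): OLD=97341/2048 → NEW=0, ERR=97341/2048
(1,2): OLD=13618817/65536 → NEW=255, ERR=-3092863/65536
(1,3): OLD=26603245/262144 → NEW=0, ERR=26603245/262144
(1,4): OLD=217902375/4194304 → NEW=0, ERR=217902375/4194304
(2,0): OLD=5566703/32768 → NEW=255, ERR=-2789137/32768
(2,1): OLD=206526901/1048576 → NEW=255, ERR=-60859979/1048576
(2,2): OLD=215722335/16777216 → NEW=0, ERR=215722335/16777216
(2,3): OLD=54795823277/268435456 → NEW=255, ERR=-13655218003/268435456
(2,4): OLD=186067550587/4294967296 → NEW=0, ERR=186067550587/4294967296
(3,0): OLD=-477846913/16777216 → NEW=0, ERR=-477846913/16777216
(3,1): OLD=27446520339/134217728 → NEW=255, ERR=-6779000301/134217728
(3,2): OLD=110619109825/4294967296 → NEW=0, ERR=110619109825/4294967296
(3,3): OLD=139997202361/8589934592 → NEW=0, ERR=139997202361/8589934592
(3,4): OLD=3915517434493/137438953472 → NEW=0, ERR=3915517434493/137438953472
(4,0): OLD=3498795537/2147483648 → NEW=0, ERR=3498795537/2147483648
(4,1): OLD=2060089632017/68719476736 → NEW=0, ERR=2060089632017/68719476736
(4,2): OLD=232066450190111/1099511627776 → NEW=255, ERR=-48309014892769/1099511627776
(4,3): OLD=1967196155090193/17592186044416 → NEW=0, ERR=1967196155090193/17592186044416
(4,4): OLD=35421841953756151/281474976710656 → NEW=0, ERR=35421841953756151/281474976710656
(5,0): OLD=147477564537299/1099511627776 → NEW=255, ERR=-132897900545581/1099511627776
(5,1): OLD=1384076544330937/8796093022208 → NEW=255, ERR=-858927176332103/8796093022208
(5,2): OLD=57811789184842753/281474976710656 → NEW=255, ERR=-13964329876374527/281474976710656
(5,3): OLD=197132837195138319/1125899906842624 → NEW=255, ERR=-89971639049730801/1125899906842624
(5,4): OLD=3158897275207825141/18014398509481984 → NEW=255, ERR=-1434774344710080779/18014398509481984
(6,0): OLD=11951288307281699/140737488355328 → NEW=0, ERR=11951288307281699/140737488355328
(6,1): OLD=976291951333117581/4503599627370496 → NEW=255, ERR=-172125953646358899/4503599627370496
(6,2): OLD=2283437044710593759/72057594037927936 → NEW=0, ERR=2283437044710593759/72057594037927936
(6,3): OLD=69010988142196832597/1152921504606846976 → NEW=0, ERR=69010988142196832597/1152921504606846976
(6,4): OLD=835708627912995667859/18446744073709551616 → NEW=0, ERR=835708627912995667859/18446744073709551616
Output grid:
  Row 0: .#.##  (2 black, running=2)
  Row 1: ..#..  (4 black, running=6)
  Row 2: ##.#.  (2 black, running=8)
  Row 3: .#...  (4 black, running=12)
  Row 4: ..#..  (4 black, running=16)
  Row 5: #####  (0 black, running=16)
  Row 6: .#...  (4 black, running=20)

Answer: 20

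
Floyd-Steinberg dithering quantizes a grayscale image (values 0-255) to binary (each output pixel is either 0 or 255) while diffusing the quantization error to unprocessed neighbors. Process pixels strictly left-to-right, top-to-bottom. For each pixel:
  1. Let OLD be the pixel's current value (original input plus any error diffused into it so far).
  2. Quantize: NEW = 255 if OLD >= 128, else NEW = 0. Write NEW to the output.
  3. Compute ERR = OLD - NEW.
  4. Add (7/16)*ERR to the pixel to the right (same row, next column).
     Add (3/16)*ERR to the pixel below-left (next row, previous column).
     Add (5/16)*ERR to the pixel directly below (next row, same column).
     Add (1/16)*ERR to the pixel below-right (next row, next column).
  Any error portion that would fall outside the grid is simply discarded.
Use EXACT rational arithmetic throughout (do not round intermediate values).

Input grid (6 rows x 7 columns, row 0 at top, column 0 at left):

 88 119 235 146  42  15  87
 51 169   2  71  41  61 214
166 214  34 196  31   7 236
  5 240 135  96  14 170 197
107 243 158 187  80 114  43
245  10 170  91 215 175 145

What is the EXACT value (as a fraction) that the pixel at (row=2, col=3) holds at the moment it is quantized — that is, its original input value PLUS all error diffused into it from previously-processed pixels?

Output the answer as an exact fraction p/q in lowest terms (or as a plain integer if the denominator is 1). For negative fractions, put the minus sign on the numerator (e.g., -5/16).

Answer: 3277812131/16777216

Derivation:
(0,0): OLD=88 → NEW=0, ERR=88
(0,1): OLD=315/2 → NEW=255, ERR=-195/2
(0,2): OLD=6155/32 → NEW=255, ERR=-2005/32
(0,3): OLD=60717/512 → NEW=0, ERR=60717/512
(0,4): OLD=769083/8192 → NEW=0, ERR=769083/8192
(0,5): OLD=7349661/131072 → NEW=0, ERR=7349661/131072
(0,6): OLD=233899851/2097152 → NEW=0, ERR=233899851/2097152
(1,0): OLD=1927/32 → NEW=0, ERR=1927/32
(1,1): OLD=40609/256 → NEW=255, ERR=-24671/256
(1,2): OLD=-357179/8192 → NEW=0, ERR=-357179/8192
(1,3): OLD=3364297/32768 → NEW=0, ERR=3364297/32768
(1,4): OLD=279302723/2097152 → NEW=255, ERR=-255471037/2097152
(1,5): OLD=872540387/16777216 → NEW=0, ERR=872540387/16777216
(1,6): OLD=73849720941/268435456 → NEW=255, ERR=5398679661/268435456
(2,0): OLD=683003/4096 → NEW=255, ERR=-361477/4096
(2,1): OLD=18463145/131072 → NEW=255, ERR=-14960215/131072
(2,2): OLD=-34252645/2097152 → NEW=0, ERR=-34252645/2097152
(2,3): OLD=3277812131/16777216 → NEW=255, ERR=-1000377949/16777216
Target (2,3): original=196, with diffused error = 3277812131/16777216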